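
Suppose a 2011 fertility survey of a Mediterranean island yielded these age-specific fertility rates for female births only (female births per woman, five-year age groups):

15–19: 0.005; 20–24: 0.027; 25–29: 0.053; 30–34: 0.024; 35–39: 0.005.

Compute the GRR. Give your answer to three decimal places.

Sum of female ASFRs = 0.005 + 0.027 + 0.053 + 0.024 + 0.005 = 0.114
GRR = 5 × 0.114 = 0.57

0.570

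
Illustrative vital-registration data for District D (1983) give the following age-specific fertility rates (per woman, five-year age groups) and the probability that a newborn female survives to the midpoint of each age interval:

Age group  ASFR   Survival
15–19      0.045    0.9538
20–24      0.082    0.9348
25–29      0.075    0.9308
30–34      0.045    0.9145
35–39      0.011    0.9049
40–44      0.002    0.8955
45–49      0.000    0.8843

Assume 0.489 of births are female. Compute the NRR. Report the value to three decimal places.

Proportion female at birth = 0.489.
Each age group contributes 5 × ASFR × survival:
  15–19: 5 × 0.045 × 0.9538 = 0.21461
  20–24: 5 × 0.082 × 0.9348 = 0.38327
  25–29: 5 × 0.075 × 0.9308 = 0.34905
  30–34: 5 × 0.045 × 0.9145 = 0.20576
  35–39: 5 × 0.011 × 0.9049 = 0.04977
  40–44: 5 × 0.002 × 0.8955 = 0.00896
  45–49: 5 × 0.000 × 0.8843 = 0.00000
Sum = 1.21142
NRR = 0.489 × 1.21142 = 0.59238

0.592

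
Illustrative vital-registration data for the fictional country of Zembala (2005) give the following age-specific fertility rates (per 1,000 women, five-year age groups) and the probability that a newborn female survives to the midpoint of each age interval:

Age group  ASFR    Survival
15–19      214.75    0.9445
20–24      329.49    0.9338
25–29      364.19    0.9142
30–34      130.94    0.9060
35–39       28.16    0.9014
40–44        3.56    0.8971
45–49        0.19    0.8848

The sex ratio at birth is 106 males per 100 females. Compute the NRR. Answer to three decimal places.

Proportion female at birth = 100 / (100 + 106) = 0.48544.
Weighting each age-specific rate by interval width and survival:
  15–19: 5 × 214.75/1000 × 0.9445 = 1.01416
  20–24: 5 × 329.49/1000 × 0.9338 = 1.53839
  25–29: 5 × 364.19/1000 × 0.9142 = 1.66471
  30–34: 5 × 130.94/1000 × 0.9060 = 0.59316
  35–39: 5 × 28.16/1000 × 0.9014 = 0.12692
  40–44: 5 × 3.56/1000 × 0.8971 = 0.01597
  45–49: 5 × 0.19/1000 × 0.8848 = 0.00084
Sum = 4.95415
NRR = 0.48544 × 4.95415 = 2.40494

2.405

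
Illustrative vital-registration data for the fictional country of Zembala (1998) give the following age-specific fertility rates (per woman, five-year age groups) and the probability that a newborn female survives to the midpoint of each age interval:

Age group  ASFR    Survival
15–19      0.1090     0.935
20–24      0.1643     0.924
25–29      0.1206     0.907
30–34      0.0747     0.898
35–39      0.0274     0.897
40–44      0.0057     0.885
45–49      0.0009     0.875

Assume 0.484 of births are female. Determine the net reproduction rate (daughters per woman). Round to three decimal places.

Proportion female at birth = 0.484.
Each age group contributes 5 × ASFR × survival:
  15–19: 5 × 0.1090 × 0.935 = 0.50958
  20–24: 5 × 0.1643 × 0.924 = 0.75907
  25–29: 5 × 0.1206 × 0.907 = 0.54692
  30–34: 5 × 0.0747 × 0.898 = 0.33540
  35–39: 5 × 0.0274 × 0.897 = 0.12289
  40–44: 5 × 0.0057 × 0.885 = 0.02522
  45–49: 5 × 0.0009 × 0.875 = 0.00394
Sum = 2.30302
NRR = 0.484 × 2.30302 = 1.11466
With NRR above 1 the population is above replacement fertility.

1.115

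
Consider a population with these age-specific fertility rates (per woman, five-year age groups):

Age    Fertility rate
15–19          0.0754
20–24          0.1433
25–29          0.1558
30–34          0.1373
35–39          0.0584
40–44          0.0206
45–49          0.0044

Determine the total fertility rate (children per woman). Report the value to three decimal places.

Sum of ASFRs = 0.0754 + 0.1433 + 0.1558 + 0.1373 + 0.0584 + 0.0206 + 0.0044 = 0.5952
TFR = 5 × 0.5952 = 2.976

2.976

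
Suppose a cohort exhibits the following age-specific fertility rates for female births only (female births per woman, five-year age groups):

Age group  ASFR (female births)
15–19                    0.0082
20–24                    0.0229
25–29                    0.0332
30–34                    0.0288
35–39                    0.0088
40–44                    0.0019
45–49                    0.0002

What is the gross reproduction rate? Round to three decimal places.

Sum of female ASFRs = 0.0082 + 0.0229 + 0.0332 + 0.0288 + 0.0088 + 0.0019 + 0.0002 = 0.1040
GRR = 5 × 0.1040 = 0.52

0.520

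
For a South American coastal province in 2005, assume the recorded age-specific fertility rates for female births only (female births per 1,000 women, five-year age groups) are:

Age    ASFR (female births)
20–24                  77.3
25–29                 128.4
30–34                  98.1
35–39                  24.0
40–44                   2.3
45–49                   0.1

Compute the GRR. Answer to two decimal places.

1.65

Sum of female ASFRs = 77.3 + 128.4 + 98.1 + 24.0 + 2.3 + 0.1 = 330.2
GRR = 5 × 330.2 / 1000 = 1.651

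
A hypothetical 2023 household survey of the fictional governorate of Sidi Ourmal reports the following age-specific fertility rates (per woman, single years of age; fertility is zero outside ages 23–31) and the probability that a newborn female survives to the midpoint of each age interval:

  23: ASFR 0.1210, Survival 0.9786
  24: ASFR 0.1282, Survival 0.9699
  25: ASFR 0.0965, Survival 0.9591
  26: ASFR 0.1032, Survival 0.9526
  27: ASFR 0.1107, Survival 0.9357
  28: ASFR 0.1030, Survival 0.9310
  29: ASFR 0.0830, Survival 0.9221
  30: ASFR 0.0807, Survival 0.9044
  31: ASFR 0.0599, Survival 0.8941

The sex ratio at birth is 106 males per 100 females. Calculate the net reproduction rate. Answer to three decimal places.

0.406

Proportion female at birth = 100 / (100 + 106) = 0.48544.
Weighting each age-specific rate by interval width and survival:
  23: 1 × 0.1210 × 0.9786 = 0.11841
  24: 1 × 0.1282 × 0.9699 = 0.12434
  25: 1 × 0.0965 × 0.9591 = 0.09255
  26: 1 × 0.1032 × 0.9526 = 0.09831
  27: 1 × 0.1107 × 0.9357 = 0.10358
  28: 1 × 0.1030 × 0.9310 = 0.09589
  29: 1 × 0.0830 × 0.9221 = 0.07653
  30: 1 × 0.0807 × 0.9044 = 0.07299
  31: 1 × 0.0599 × 0.8941 = 0.05356
Sum = 0.83616
NRR = 0.48544 × 0.83616 = 0.40591
NRR < 1, so the cohort does not fully replace itself.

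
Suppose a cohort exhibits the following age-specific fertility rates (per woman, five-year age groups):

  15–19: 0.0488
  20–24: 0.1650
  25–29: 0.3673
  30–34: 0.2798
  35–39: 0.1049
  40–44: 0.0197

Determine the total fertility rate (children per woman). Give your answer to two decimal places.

Sum of ASFRs = 0.0488 + 0.1650 + 0.3673 + 0.2798 + 0.1049 + 0.0197 = 0.9855
TFR = 5 × 0.9855 = 4.9275

4.93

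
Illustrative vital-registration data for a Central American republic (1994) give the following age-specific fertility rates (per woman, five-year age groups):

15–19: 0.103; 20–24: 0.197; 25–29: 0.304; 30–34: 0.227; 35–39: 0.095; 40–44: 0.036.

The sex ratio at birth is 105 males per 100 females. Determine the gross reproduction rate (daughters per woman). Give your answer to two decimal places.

2.35

Proportion female at birth = 100 / (100 + 105) = 0.48780.
Sum of ASFRs = 0.103 + 0.197 + 0.304 + 0.227 + 0.095 + 0.036 = 0.962
TFR = 5 × 0.962 = 4.81
GRR = 0.48780 × 4.81 = 2.34632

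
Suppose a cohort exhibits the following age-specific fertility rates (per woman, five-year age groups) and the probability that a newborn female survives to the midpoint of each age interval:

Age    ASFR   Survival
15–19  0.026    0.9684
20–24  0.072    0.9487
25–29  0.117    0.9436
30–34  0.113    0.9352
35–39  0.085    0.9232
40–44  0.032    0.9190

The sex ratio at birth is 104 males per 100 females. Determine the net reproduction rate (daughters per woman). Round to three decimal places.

1.023

Proportion female at birth = 100 / (100 + 104) = 0.49020.
Each age group contributes 5 × ASFR × survival:
  15–19: 5 × 0.026 × 0.9684 = 0.12589
  20–24: 5 × 0.072 × 0.9487 = 0.34153
  25–29: 5 × 0.117 × 0.9436 = 0.55201
  30–34: 5 × 0.113 × 0.9352 = 0.52839
  35–39: 5 × 0.085 × 0.9232 = 0.39236
  40–44: 5 × 0.032 × 0.9190 = 0.14704
Sum = 2.08722
NRR = 0.49020 × 2.08722 = 1.02316
NRR > 1, so each generation more than replaces itself.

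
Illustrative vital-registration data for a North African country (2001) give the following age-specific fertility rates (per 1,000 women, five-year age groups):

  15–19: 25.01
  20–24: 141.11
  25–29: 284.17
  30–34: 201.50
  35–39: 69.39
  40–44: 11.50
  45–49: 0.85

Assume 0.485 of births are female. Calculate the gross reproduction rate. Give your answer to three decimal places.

Proportion female at birth = 0.485.
Sum of ASFRs = 25.01 + 141.11 + 284.17 + 201.50 + 69.39 + 11.50 + 0.85 = 733.53
TFR = 5 × 733.53 / 1000 = 3.66765
GRR = 0.485 × 3.66765 = 1.77881

1.779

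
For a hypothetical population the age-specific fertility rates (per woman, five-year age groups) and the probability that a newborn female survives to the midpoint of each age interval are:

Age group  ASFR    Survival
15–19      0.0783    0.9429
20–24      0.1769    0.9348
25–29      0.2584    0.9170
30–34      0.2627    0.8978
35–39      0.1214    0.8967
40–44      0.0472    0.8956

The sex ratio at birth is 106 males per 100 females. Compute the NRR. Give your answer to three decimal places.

2.095

Proportion female at birth = 100 / (100 + 106) = 0.48544.
Per-age-group product (5 × ASFR × survival probability):
  15–19: 5 × 0.0783 × 0.9429 = 0.36915
  20–24: 5 × 0.1769 × 0.9348 = 0.82683
  25–29: 5 × 0.2584 × 0.9170 = 1.18476
  30–34: 5 × 0.2627 × 0.8978 = 1.17926
  35–39: 5 × 0.1214 × 0.8967 = 0.54430
  40–44: 5 × 0.0472 × 0.8956 = 0.21136
Sum = 4.31566
NRR = 0.48544 × 4.31566 = 2.09499
NRR > 1, so each generation more than replaces itself.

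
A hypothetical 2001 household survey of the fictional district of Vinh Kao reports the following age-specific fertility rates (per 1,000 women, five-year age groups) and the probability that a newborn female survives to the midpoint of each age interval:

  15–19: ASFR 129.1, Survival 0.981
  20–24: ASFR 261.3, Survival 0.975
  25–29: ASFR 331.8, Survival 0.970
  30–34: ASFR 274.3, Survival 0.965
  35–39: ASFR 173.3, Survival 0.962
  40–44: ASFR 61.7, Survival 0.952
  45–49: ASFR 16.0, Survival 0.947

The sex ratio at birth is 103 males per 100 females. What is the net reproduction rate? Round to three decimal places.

2.977

Proportion female at birth = 100 / (100 + 103) = 0.49261.
Per-age-group product (5 × ASFR × survival probability):
  15–19: 5 × 129.1/1000 × 0.981 = 0.63324
  20–24: 5 × 261.3/1000 × 0.975 = 1.27384
  25–29: 5 × 331.8/1000 × 0.970 = 1.60923
  30–34: 5 × 274.3/1000 × 0.965 = 1.32350
  35–39: 5 × 173.3/1000 × 0.962 = 0.83357
  40–44: 5 × 61.7/1000 × 0.952 = 0.29369
  45–49: 5 × 16.0/1000 × 0.947 = 0.07576
Sum = 6.04283
NRR = 0.49261 × 6.04283 = 2.97676
NRR > 1, so each generation more than replaces itself.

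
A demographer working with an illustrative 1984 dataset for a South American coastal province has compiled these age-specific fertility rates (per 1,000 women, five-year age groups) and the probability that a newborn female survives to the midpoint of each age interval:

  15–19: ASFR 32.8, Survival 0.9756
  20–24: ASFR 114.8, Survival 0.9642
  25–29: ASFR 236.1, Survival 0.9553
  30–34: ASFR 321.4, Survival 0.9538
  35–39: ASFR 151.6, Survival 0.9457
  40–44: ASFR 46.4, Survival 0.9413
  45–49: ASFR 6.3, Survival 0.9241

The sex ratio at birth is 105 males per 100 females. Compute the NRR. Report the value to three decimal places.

Proportion female at birth = 100 / (100 + 105) = 0.48780.
Survival-weighted fertility by age (5·fₓ·Sₓ):
  15–19: 5 × 32.8/1000 × 0.9756 = 0.16000
  20–24: 5 × 114.8/1000 × 0.9642 = 0.55345
  25–29: 5 × 236.1/1000 × 0.9553 = 1.12773
  30–34: 5 × 321.4/1000 × 0.9538 = 1.53276
  35–39: 5 × 151.6/1000 × 0.9457 = 0.71684
  40–44: 5 × 46.4/1000 × 0.9413 = 0.21838
  45–49: 5 × 6.3/1000 × 0.9241 = 0.02911
Sum = 4.33827
NRR = 0.48780 × 4.33827 = 2.11621

2.116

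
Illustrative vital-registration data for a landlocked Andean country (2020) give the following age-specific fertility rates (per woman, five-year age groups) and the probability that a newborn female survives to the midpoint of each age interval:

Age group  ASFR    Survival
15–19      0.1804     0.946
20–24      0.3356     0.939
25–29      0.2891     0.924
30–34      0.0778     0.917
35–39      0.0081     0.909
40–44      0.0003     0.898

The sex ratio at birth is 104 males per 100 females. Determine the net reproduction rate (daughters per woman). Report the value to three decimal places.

Proportion female at birth = 100 / (100 + 104) = 0.49020.
Survival-weighted fertility by age (5·fₓ·Sₓ):
  15–19: 5 × 0.1804 × 0.946 = 0.85329
  20–24: 5 × 0.3356 × 0.939 = 1.57564
  25–29: 5 × 0.2891 × 0.924 = 1.33564
  30–34: 5 × 0.0778 × 0.917 = 0.35671
  35–39: 5 × 0.0081 × 0.909 = 0.03681
  40–44: 5 × 0.0003 × 0.898 = 0.00135
Sum = 4.15944
NRR = 0.49020 × 4.15944 = 2.03896
NRR > 1, so each generation more than replaces itself.

2.039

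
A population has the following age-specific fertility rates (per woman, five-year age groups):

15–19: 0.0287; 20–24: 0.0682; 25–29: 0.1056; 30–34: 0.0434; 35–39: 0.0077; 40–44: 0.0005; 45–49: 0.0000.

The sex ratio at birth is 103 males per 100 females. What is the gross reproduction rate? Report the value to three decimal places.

0.626

Proportion female at birth = 100 / (100 + 103) = 0.49261.
Sum of ASFRs = 0.0287 + 0.0682 + 0.1056 + 0.0434 + 0.0077 + 0.0005 + 0.0000 = 0.2541
TFR = 5 × 0.2541 = 1.2705
GRR = 0.49261 × 1.2705 = 0.62586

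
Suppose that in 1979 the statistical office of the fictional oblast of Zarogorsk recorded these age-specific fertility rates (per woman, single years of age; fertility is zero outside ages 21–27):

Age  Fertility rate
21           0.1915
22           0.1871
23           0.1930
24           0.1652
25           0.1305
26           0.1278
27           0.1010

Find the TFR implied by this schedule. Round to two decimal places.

Sum of ASFRs = 0.1915 + 0.1871 + 0.1930 + 0.1652 + 0.1305 + 0.1278 + 0.1010 = 1.0961
TFR = 1.0961

1.10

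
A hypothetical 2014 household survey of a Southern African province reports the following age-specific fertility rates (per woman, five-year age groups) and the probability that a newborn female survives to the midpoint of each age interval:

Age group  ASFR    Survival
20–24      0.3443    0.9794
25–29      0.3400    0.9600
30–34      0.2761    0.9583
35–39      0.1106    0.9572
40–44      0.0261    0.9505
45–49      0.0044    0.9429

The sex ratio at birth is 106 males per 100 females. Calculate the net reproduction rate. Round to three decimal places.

Proportion female at birth = 100 / (100 + 106) = 0.48544.
Survival-weighted fertility by age (5·fₓ·Sₓ):
  20–24: 5 × 0.3443 × 0.9794 = 1.68604
  25–29: 5 × 0.3400 × 0.9600 = 1.63200
  30–34: 5 × 0.2761 × 0.9583 = 1.32293
  35–39: 5 × 0.1106 × 0.9572 = 0.52933
  40–44: 5 × 0.0261 × 0.9505 = 0.12404
  45–49: 5 × 0.0044 × 0.9429 = 0.02074
Sum = 5.31508
NRR = 0.48544 × 5.31508 = 2.58015
An NRR exceeding 1 indicates intrinsic growth under these rates.

2.580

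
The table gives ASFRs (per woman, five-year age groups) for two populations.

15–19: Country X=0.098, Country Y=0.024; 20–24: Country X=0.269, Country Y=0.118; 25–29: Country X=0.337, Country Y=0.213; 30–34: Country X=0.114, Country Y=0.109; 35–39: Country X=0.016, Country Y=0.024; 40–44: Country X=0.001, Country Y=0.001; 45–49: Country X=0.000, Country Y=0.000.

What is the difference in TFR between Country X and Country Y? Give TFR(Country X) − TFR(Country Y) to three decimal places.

Country X:
  Sum of ASFRs = 0.098 + 0.269 + 0.337 + 0.114 + 0.016 + 0.001 + 0.000 = 0.835
  TFR = 5 × 0.835 = 4.175
Country Y:
  Sum of ASFRs = 0.024 + 0.118 + 0.213 + 0.109 + 0.024 + 0.001 + 0.000 = 0.489
  TFR = 5 × 0.489 = 2.445
Difference = 4.175 − 2.445 = 1.73

1.730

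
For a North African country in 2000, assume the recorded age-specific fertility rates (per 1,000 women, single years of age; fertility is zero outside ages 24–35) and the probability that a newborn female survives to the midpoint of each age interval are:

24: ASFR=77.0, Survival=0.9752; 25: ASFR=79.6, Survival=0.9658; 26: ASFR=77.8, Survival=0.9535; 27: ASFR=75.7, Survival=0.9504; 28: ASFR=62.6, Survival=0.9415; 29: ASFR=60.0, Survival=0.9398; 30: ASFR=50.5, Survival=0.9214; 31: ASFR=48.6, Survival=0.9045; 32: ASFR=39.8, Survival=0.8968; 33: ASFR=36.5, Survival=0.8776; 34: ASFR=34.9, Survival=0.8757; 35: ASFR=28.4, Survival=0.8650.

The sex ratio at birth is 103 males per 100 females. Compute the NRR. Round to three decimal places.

0.309

Proportion female at birth = 100 / (100 + 103) = 0.49261.
Per-age-group product (1 × ASFR × survival probability):
  24: 1 × 77.0/1000 × 0.9752 = 0.07509
  25: 1 × 79.6/1000 × 0.9658 = 0.07688
  26: 1 × 77.8/1000 × 0.9535 = 0.07418
  27: 1 × 75.7/1000 × 0.9504 = 0.07195
  28: 1 × 62.6/1000 × 0.9415 = 0.05894
  29: 1 × 60.0/1000 × 0.9398 = 0.05639
  30: 1 × 50.5/1000 × 0.9214 = 0.04653
  31: 1 × 48.6/1000 × 0.9045 = 0.04396
  32: 1 × 39.8/1000 × 0.8968 = 0.03569
  33: 1 × 36.5/1000 × 0.8776 = 0.03203
  34: 1 × 34.9/1000 × 0.8757 = 0.03056
  35: 1 × 28.4/1000 × 0.8650 = 0.02457
Sum = 0.62677
NRR = 0.49261 × 0.62677 = 0.30875
With NRR below 1 the population is below replacement fertility.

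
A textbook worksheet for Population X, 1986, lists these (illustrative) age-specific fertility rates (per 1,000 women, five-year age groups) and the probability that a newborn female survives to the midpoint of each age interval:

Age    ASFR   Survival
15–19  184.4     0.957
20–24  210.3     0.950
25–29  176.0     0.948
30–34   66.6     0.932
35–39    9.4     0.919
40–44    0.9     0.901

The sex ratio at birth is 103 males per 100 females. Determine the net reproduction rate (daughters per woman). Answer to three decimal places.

1.514

Proportion female at birth = 100 / (100 + 103) = 0.49261.
Per-age-group product (5 × ASFR × survival probability):
  15–19: 5 × 184.4/1000 × 0.957 = 0.88235
  20–24: 5 × 210.3/1000 × 0.950 = 0.99893
  25–29: 5 × 176.0/1000 × 0.948 = 0.83424
  30–34: 5 × 66.6/1000 × 0.932 = 0.31036
  35–39: 5 × 9.4/1000 × 0.919 = 0.04319
  40–44: 5 × 0.9/1000 × 0.901 = 0.00405
Sum = 3.07312
NRR = 0.49261 × 3.07312 = 1.51385
An NRR exceeding 1 indicates intrinsic growth under these rates.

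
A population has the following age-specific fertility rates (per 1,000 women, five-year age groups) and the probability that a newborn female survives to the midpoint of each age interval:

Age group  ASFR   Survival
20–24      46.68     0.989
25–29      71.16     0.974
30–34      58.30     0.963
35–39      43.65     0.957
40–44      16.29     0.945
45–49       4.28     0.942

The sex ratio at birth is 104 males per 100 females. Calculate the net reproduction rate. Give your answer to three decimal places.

Proportion female at birth = 100 / (100 + 104) = 0.49020.
Per-age-group product (5 × ASFR × survival probability):
  20–24: 5 × 46.68/1000 × 0.989 = 0.23083
  25–29: 5 × 71.16/1000 × 0.974 = 0.34655
  30–34: 5 × 58.30/1000 × 0.963 = 0.28071
  35–39: 5 × 43.65/1000 × 0.957 = 0.20887
  40–44: 5 × 16.29/1000 × 0.945 = 0.07697
  45–49: 5 × 4.28/1000 × 0.942 = 0.02016
Sum = 1.16409
NRR = 0.49020 × 1.16409 = 0.57064

0.571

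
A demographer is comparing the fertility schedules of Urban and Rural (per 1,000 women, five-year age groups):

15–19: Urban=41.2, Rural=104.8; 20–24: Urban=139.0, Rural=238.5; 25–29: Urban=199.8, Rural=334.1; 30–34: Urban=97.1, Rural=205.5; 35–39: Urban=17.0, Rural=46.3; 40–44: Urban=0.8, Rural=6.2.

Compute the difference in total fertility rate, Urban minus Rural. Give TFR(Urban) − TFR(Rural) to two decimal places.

Urban:
  Sum of ASFRs = 41.2 + 139.0 + 199.8 + 97.1 + 17.0 + 0.8 = 494.9
  TFR = 5 × 494.9 / 1000 = 2.4745
Rural:
  Sum of ASFRs = 104.8 + 238.5 + 334.1 + 205.5 + 46.3 + 6.2 = 935.4
  TFR = 5 × 935.4 / 1000 = 4.677
Difference = 2.4745 − 4.677 = -2.2025

-2.20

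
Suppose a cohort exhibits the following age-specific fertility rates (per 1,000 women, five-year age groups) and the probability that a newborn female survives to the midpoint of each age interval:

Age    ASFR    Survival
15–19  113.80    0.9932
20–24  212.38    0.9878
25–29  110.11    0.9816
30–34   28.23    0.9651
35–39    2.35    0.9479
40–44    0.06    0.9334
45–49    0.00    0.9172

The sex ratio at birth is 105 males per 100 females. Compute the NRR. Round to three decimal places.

Proportion female at birth = 100 / (100 + 105) = 0.48780.
Per-age-group product (5 × ASFR × survival probability):
  15–19: 5 × 113.80/1000 × 0.9932 = 0.56513
  20–24: 5 × 212.38/1000 × 0.9878 = 1.04894
  25–29: 5 × 110.11/1000 × 0.9816 = 0.54042
  30–34: 5 × 28.23/1000 × 0.9651 = 0.13622
  35–39: 5 × 2.35/1000 × 0.9479 = 0.01114
  40–44: 5 × 0.06/1000 × 0.9334 = 0.00028
  45–49: 5 × 0.00/1000 × 0.9172 = 0.00000
Sum = 2.30213
NRR = 0.48780 × 2.30213 = 1.12298

1.123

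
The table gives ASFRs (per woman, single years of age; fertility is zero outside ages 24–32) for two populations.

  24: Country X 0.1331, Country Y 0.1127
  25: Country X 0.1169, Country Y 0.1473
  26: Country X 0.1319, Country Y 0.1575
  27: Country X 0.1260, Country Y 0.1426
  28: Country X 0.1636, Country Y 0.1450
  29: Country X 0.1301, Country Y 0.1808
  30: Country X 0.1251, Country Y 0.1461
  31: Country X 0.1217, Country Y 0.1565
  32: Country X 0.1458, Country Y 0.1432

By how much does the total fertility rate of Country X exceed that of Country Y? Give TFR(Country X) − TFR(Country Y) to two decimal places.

-0.14

Country X:
  Sum of ASFRs = 0.1331 + 0.1169 + 0.1319 + 0.1260 + 0.1636 + 0.1301 + 0.1251 + 0.1217 + 0.1458 = 1.1942
  TFR = 1.1942
Country Y:
  Sum of ASFRs = 0.1127 + 0.1473 + 0.1575 + 0.1426 + 0.1450 + 0.1808 + 0.1461 + 0.1565 + 0.1432 = 1.3317
  TFR = 1.3317
Difference = 1.1942 − 1.3317 = -0.1375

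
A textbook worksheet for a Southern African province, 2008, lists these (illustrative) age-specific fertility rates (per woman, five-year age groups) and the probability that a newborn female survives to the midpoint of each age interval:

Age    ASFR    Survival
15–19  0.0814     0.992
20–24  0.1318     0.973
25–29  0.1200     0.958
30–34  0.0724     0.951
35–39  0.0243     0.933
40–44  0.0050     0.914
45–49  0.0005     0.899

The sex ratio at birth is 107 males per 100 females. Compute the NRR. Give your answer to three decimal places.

Proportion female at birth = 100 / (100 + 107) = 0.48309.
Each age group contributes 5 × ASFR × survival:
  15–19: 5 × 0.0814 × 0.992 = 0.40374
  20–24: 5 × 0.1318 × 0.973 = 0.64121
  25–29: 5 × 0.1200 × 0.958 = 0.57480
  30–34: 5 × 0.0724 × 0.951 = 0.34426
  35–39: 5 × 0.0243 × 0.933 = 0.11336
  40–44: 5 × 0.0050 × 0.914 = 0.02285
  45–49: 5 × 0.0005 × 0.899 = 0.00225
Sum = 2.10247
NRR = 0.48309 × 2.10247 = 1.01568

1.016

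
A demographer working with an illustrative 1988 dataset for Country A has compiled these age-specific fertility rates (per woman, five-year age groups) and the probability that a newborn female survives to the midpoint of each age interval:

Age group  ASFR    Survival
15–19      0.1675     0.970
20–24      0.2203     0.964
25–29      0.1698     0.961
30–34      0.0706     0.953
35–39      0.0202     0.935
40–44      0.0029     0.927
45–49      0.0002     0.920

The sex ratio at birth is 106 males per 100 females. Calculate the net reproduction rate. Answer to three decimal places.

Proportion female at birth = 100 / (100 + 106) = 0.48544.
Each age group contributes 5 × ASFR × survival:
  15–19: 5 × 0.1675 × 0.970 = 0.81238
  20–24: 5 × 0.2203 × 0.964 = 1.06185
  25–29: 5 × 0.1698 × 0.961 = 0.81589
  30–34: 5 × 0.0706 × 0.953 = 0.33641
  35–39: 5 × 0.0202 × 0.935 = 0.09444
  40–44: 5 × 0.0029 × 0.927 = 0.01344
  45–49: 5 × 0.0002 × 0.920 = 0.00092
Sum = 3.13533
NRR = 0.48544 × 3.13533 = 1.52201

1.522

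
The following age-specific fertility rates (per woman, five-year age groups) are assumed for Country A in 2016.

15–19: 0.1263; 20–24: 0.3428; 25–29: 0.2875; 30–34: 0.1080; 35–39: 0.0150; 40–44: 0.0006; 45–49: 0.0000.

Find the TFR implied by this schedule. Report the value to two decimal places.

4.40

Sum of ASFRs = 0.1263 + 0.3428 + 0.2875 + 0.1080 + 0.0150 + 0.0006 + 0.0000 = 0.8802
TFR = 5 × 0.8802 = 4.401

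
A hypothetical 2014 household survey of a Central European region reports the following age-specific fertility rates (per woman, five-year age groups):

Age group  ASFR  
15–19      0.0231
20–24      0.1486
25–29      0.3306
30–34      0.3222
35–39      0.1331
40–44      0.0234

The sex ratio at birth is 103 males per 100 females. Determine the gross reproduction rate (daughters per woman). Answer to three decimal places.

2.416

Proportion female at birth = 100 / (100 + 103) = 0.49261.
Sum of ASFRs = 0.0231 + 0.1486 + 0.3306 + 0.3222 + 0.1331 + 0.0234 = 0.9810
TFR = 5 × 0.9810 = 4.905
GRR = 0.49261 × 4.905 = 2.41625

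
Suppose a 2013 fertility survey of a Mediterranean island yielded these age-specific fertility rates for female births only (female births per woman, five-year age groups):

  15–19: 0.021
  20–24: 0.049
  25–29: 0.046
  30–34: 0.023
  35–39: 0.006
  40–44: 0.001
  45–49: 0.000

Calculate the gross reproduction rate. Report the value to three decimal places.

0.730

Sum of female ASFRs = 0.021 + 0.049 + 0.046 + 0.023 + 0.006 + 0.001 + 0.000 = 0.146
GRR = 5 × 0.146 = 0.73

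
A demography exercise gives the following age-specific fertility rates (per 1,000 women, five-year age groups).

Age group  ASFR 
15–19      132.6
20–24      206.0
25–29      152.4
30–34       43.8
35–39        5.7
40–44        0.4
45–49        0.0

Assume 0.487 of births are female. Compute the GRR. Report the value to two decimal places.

1.32

Proportion female at birth = 0.487.
Sum of ASFRs = 132.6 + 206.0 + 152.4 + 43.8 + 5.7 + 0.4 + 0.0 = 540.9
TFR = 5 × 540.9 / 1000 = 2.7045
GRR = 0.487 × 2.7045 = 1.31709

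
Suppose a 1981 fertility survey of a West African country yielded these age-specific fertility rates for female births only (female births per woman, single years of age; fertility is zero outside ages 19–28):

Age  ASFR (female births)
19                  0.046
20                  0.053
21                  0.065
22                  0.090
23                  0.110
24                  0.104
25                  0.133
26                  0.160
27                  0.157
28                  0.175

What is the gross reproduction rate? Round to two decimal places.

1.09

Sum of female ASFRs = 0.046 + 0.053 + 0.065 + 0.090 + 0.110 + 0.104 + 0.133 + 0.160 + 0.157 + 0.175 = 1.093
GRR = 1.093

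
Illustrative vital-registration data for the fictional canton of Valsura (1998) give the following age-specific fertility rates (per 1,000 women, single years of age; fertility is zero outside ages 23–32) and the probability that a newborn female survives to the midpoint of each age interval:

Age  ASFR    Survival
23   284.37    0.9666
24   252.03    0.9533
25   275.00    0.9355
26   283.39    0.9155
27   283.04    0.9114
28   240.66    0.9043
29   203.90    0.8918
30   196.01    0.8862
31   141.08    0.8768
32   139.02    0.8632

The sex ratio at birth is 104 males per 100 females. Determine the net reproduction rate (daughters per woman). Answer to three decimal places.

1.033

Proportion female at birth = 100 / (100 + 104) = 0.49020.
Per-age-group product (1 × ASFR × survival probability):
  23: 1 × 284.37/1000 × 0.9666 = 0.27487
  24: 1 × 252.03/1000 × 0.9533 = 0.24026
  25: 1 × 275.00/1000 × 0.9355 = 0.25726
  26: 1 × 283.39/1000 × 0.9155 = 0.25944
  27: 1 × 283.04/1000 × 0.9114 = 0.25796
  28: 1 × 240.66/1000 × 0.9043 = 0.21763
  29: 1 × 203.90/1000 × 0.8918 = 0.18184
  30: 1 × 196.01/1000 × 0.8862 = 0.17370
  31: 1 × 141.08/1000 × 0.8768 = 0.12370
  32: 1 × 139.02/1000 × 0.8632 = 0.12000
Sum = 2.10666
NRR = 0.49020 × 2.10666 = 1.03268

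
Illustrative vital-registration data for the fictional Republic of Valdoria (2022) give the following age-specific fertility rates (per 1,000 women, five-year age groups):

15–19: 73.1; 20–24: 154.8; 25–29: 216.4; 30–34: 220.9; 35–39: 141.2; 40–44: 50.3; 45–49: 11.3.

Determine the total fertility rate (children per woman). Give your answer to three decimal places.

4.340

Sum of ASFRs = 73.1 + 154.8 + 216.4 + 220.9 + 141.2 + 50.3 + 11.3 = 868.0
TFR = 5 × 868.0 / 1000 = 4.34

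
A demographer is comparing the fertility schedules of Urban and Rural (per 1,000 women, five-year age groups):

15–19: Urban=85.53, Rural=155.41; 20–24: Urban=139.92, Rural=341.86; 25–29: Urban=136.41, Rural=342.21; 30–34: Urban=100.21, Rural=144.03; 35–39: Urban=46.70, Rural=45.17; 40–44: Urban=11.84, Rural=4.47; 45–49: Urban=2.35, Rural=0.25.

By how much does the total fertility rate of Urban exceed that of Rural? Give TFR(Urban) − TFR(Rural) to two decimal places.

Urban:
  Sum of ASFRs = 85.53 + 139.92 + 136.41 + 100.21 + 46.70 + 11.84 + 2.35 = 522.96
  TFR = 5 × 522.96 / 1000 = 2.6148
Rural:
  Sum of ASFRs = 155.41 + 341.86 + 342.21 + 144.03 + 45.17 + 4.47 + 0.25 = 1033.40
  TFR = 5 × 1033.40 / 1000 = 5.167
Difference = 2.6148 − 5.167 = -2.5522

-2.55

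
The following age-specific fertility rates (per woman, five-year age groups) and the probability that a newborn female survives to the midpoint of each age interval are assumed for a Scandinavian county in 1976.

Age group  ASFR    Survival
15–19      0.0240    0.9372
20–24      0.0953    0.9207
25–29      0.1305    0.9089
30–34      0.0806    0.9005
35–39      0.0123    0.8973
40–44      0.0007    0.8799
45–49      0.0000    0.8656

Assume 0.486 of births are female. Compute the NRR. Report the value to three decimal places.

0.761

Proportion female at birth = 0.486.
Weighting each age-specific rate by interval width and survival:
  15–19: 5 × 0.0240 × 0.9372 = 0.11246
  20–24: 5 × 0.0953 × 0.9207 = 0.43871
  25–29: 5 × 0.1305 × 0.9089 = 0.59306
  30–34: 5 × 0.0806 × 0.9005 = 0.36290
  35–39: 5 × 0.0123 × 0.8973 = 0.05518
  40–44: 5 × 0.0007 × 0.8799 = 0.00308
  45–49: 5 × 0.0000 × 0.8656 = 0.00000
Sum = 1.56539
NRR = 0.486 × 1.56539 = 0.76078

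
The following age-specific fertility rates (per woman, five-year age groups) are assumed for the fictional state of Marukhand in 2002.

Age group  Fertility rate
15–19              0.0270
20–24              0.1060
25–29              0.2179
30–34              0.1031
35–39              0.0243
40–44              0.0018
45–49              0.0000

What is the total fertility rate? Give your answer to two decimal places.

Sum of ASFRs = 0.0270 + 0.1060 + 0.2179 + 0.1031 + 0.0243 + 0.0018 + 0.0000 = 0.4801
TFR = 5 × 0.4801 = 2.4005

2.40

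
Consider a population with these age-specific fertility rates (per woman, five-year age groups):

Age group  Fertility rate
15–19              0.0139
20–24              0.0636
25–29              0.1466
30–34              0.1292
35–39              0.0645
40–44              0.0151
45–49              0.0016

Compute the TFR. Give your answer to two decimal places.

Sum of ASFRs = 0.0139 + 0.0636 + 0.1466 + 0.1292 + 0.0645 + 0.0151 + 0.0016 = 0.4345
TFR = 5 × 0.4345 = 2.1725

2.17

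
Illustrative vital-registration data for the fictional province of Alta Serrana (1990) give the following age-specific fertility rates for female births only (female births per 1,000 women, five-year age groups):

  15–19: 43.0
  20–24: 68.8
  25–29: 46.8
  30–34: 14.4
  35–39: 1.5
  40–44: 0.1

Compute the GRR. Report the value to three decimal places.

0.873

Sum of female ASFRs = 43.0 + 68.8 + 46.8 + 14.4 + 1.5 + 0.1 = 174.6
GRR = 5 × 174.6 / 1000 = 0.873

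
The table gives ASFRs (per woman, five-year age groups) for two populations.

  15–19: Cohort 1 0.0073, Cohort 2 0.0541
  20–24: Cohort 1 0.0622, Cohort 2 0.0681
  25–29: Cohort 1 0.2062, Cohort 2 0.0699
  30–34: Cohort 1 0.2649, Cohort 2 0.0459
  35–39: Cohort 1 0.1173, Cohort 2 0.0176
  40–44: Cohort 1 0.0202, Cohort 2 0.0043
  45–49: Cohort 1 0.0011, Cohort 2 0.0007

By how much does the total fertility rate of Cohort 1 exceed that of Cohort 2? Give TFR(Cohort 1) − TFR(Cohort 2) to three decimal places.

Cohort 1:
  Sum of ASFRs = 0.0073 + 0.0622 + 0.2062 + 0.2649 + 0.1173 + 0.0202 + 0.0011 = 0.6792
  TFR = 5 × 0.6792 = 3.396
Cohort 2:
  Sum of ASFRs = 0.0541 + 0.0681 + 0.0699 + 0.0459 + 0.0176 + 0.0043 + 0.0007 = 0.2606
  TFR = 5 × 0.2606 = 1.303
Difference = 3.396 − 1.303 = 2.093

2.093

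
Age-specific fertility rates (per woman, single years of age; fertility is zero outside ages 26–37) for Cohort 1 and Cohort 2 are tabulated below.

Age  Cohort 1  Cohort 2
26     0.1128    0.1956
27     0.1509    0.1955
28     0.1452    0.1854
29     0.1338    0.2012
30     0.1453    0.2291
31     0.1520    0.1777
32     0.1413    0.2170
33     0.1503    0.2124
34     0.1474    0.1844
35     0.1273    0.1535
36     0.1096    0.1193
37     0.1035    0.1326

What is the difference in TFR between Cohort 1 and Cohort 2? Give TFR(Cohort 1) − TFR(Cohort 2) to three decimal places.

Cohort 1:
  Sum of ASFRs = 0.1128 + 0.1509 + 0.1452 + 0.1338 + 0.1453 + 0.1520 + 0.1413 + 0.1503 + 0.1474 + 0.1273 + 0.1096 + 0.1035 = 1.6194
  TFR = 1.6194
Cohort 2:
  Sum of ASFRs = 0.1956 + 0.1955 + 0.1854 + 0.2012 + 0.2291 + 0.1777 + 0.2170 + 0.2124 + 0.1844 + 0.1535 + 0.1193 + 0.1326 = 2.2037
  TFR = 2.2037
Difference = 1.6194 − 2.2037 = -0.5843

-0.584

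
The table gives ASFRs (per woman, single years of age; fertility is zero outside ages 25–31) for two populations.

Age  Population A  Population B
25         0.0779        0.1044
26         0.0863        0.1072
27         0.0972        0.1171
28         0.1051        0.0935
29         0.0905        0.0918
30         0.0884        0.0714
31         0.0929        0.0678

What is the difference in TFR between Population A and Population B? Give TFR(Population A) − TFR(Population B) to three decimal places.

Population A:
  Sum of ASFRs = 0.0779 + 0.0863 + 0.0972 + 0.1051 + 0.0905 + 0.0884 + 0.0929 = 0.6383
  TFR = 0.6383
Population B:
  Sum of ASFRs = 0.1044 + 0.1072 + 0.1171 + 0.0935 + 0.0918 + 0.0714 + 0.0678 = 0.6532
  TFR = 0.6532
Difference = 0.6383 − 0.6532 = -0.0149

-0.015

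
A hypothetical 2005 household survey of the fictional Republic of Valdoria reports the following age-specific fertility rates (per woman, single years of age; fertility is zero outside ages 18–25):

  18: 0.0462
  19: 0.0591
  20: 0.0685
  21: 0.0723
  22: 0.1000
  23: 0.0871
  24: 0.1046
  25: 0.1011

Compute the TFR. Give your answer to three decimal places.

0.639

Sum of ASFRs = 0.0462 + 0.0591 + 0.0685 + 0.0723 + 0.1000 + 0.0871 + 0.1046 + 0.1011 = 0.6389
TFR = 0.6389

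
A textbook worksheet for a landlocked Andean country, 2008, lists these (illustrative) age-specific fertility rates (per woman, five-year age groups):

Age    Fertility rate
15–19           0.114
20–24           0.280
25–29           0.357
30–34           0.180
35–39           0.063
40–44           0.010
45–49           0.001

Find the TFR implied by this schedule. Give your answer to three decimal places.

5.025

Sum of ASFRs = 0.114 + 0.280 + 0.357 + 0.180 + 0.063 + 0.010 + 0.001 = 1.005
TFR = 5 × 1.005 = 5.025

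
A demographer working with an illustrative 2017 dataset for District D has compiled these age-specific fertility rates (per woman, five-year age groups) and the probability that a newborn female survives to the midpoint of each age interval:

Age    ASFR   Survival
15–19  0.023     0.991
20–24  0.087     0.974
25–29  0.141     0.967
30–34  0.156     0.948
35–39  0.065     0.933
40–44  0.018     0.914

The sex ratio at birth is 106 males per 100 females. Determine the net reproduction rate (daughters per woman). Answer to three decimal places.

1.138

Proportion female at birth = 100 / (100 + 106) = 0.48544.
Each age group contributes 5 × ASFR × survival:
  15–19: 5 × 0.023 × 0.991 = 0.11397
  20–24: 5 × 0.087 × 0.974 = 0.42369
  25–29: 5 × 0.141 × 0.967 = 0.68174
  30–34: 5 × 0.156 × 0.948 = 0.73944
  35–39: 5 × 0.065 × 0.933 = 0.30323
  40–44: 5 × 0.018 × 0.914 = 0.08226
Sum = 2.34433
NRR = 0.48544 × 2.34433 = 1.13803
NRR > 1, so each generation more than replaces itself.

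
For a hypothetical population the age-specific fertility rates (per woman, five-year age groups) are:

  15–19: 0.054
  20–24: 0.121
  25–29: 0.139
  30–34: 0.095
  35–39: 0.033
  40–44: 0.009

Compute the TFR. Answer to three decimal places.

2.255

Sum of ASFRs = 0.054 + 0.121 + 0.139 + 0.095 + 0.033 + 0.009 = 0.451
TFR = 5 × 0.451 = 2.255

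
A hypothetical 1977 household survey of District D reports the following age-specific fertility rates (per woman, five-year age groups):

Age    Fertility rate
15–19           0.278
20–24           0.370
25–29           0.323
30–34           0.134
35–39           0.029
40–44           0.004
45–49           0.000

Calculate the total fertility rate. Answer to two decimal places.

Sum of ASFRs = 0.278 + 0.370 + 0.323 + 0.134 + 0.029 + 0.004 + 0.000 = 1.138
TFR = 5 × 1.138 = 5.69

5.69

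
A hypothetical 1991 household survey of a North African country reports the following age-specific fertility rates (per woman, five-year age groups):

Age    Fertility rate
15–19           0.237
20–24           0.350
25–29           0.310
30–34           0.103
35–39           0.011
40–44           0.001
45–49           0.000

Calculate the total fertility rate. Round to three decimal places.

Sum of ASFRs = 0.237 + 0.350 + 0.310 + 0.103 + 0.011 + 0.001 + 0.000 = 1.012
TFR = 5 × 1.012 = 5.06

5.060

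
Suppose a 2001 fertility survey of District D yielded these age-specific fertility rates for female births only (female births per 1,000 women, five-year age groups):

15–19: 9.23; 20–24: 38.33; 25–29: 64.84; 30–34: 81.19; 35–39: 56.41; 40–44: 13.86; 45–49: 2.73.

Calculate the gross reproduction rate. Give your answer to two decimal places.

1.33

Sum of female ASFRs = 9.23 + 38.33 + 64.84 + 81.19 + 56.41 + 13.86 + 2.73 = 266.59
GRR = 5 × 266.59 / 1000 = 1.33295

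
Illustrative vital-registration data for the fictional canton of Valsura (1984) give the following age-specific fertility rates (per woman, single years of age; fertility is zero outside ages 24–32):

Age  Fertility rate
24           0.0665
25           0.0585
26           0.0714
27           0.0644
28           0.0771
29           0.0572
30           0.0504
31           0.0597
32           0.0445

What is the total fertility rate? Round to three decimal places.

Sum of ASFRs = 0.0665 + 0.0585 + 0.0714 + 0.0644 + 0.0771 + 0.0572 + 0.0504 + 0.0597 + 0.0445 = 0.5497
TFR = 0.5497

0.550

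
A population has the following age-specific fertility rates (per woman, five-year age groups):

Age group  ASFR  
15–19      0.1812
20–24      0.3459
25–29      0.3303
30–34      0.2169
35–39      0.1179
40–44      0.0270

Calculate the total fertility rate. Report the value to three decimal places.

6.096

Sum of ASFRs = 0.1812 + 0.3459 + 0.3303 + 0.2169 + 0.1179 + 0.0270 = 1.2192
TFR = 5 × 1.2192 = 6.096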